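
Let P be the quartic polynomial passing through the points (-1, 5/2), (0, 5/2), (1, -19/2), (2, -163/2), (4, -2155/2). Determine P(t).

Using the Lagrange interpolation formula with nodes -1, 0, 1, 2, 4:
  L_0(t) = t(t - 1)(t - 2)(t - 4) / 30
  L_1(t) = (t + 1)(t - 1)(t - 2)(t - 4) / -8
  L_2(t) = (t + 1)t(t - 2)(t - 4) / 6
  L_3(t) = (t + 1)t(t - 1)(t - 4) / -12
  L_4(t) = (t + 1)t(t - 1)(t - 2) / 120
Then P(t) = 5/2·L_0(t) + 5/2·L_1(t) - 19/2·L_2(t) - 163/2·L_3(t) - 2155/2·L_4(t).
Expanding and collecting terms gives P(t) = -4t^4 - 2t^2 - 6t + 5/2.
Check: P(4) = -2155/2. ✓

P(t) = -4t^4 - 2t^2 - 6t + 5/2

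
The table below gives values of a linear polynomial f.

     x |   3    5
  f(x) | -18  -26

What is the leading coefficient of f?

Write f(x) = ax + b. Substituting each data point gives a linear system:
  3a + b = -18
  5a + b = -26
Solving the system yields a = -4, b = -6.
So f(x) = -4x - 6.
The leading coefficient is -4.

-4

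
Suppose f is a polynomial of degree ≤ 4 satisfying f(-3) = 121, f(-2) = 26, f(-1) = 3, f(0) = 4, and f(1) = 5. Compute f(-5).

Using the Lagrange interpolation formula with nodes -3, -2, -1, 0, 1:
  L_0(t) = (t + 2)(t + 1)t(t - 1) / 24
  L_1(t) = (t + 3)(t + 1)t(t - 1) / -6
  L_2(t) = (t + 3)(t + 2)t(t - 1) / 4
  L_3(t) = (t + 3)(t + 2)(t + 1)(t - 1) / -6
  L_4(t) = (t + 3)(t + 2)(t + 1)t / 24
Then f(t) = 121·L_0(t) + 26·L_1(t) + 3·L_2(t) + 4·L_3(t) + 5·L_4(t).
Expanding and collecting terms gives f(t) = t^4 - 2t^3 - t^2 + 3t + 4.
Evaluating at t = -5: f(-5) = 839.

839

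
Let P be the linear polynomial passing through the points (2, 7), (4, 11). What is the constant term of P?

3

Write P(u) = au + b. Substituting each data point gives a linear system:
  2a + b = 7
  4a + b = 11
Solving the system yields a = 2, b = 3.
So P(u) = 2u + 3.
The constant term is 3.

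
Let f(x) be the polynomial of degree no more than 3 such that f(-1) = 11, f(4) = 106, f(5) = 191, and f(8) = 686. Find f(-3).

15

Using the Lagrange interpolation formula with nodes -1, 4, 5, 8:
  L_0(x) = (x - 4)(x - 5)(x - 8) / -270
  L_1(x) = (x + 1)(x - 5)(x - 8) / 20
  L_2(x) = (x + 1)(x - 4)(x - 8) / -18
  L_3(x) = (x + 1)(x - 4)(x - 5) / 108
Then f(x) = 11·L_0(x) + 106·L_1(x) + 191·L_2(x) + 686·L_3(x).
Expanding and collecting terms gives f(x) = x^3 + 3x^2 - 3x + 6.
Evaluating at x = -3: f(-3) = 15.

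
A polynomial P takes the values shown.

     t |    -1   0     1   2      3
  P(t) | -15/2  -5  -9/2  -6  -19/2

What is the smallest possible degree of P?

2

Forward differences of the values at t = -1, 0, 1, 2, 3:
  P  : -15/2  -5  -9/2  -6  -19/2
  Δ  : 5/2  1/2  -3/2  -7/2
  Δ^2: -2  -2  -2
  Δ^3: 0  0
  Δ^4: 0
The second differences are constant (-2) and nonzero, while all higher differences vanish, so the minimal degree is 2.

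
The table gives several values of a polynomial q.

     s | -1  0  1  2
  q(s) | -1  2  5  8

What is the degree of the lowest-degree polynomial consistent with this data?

1

Forward differences of the values at s = -1, 0, 1, 2:
  q  : -1  2  5  8
  Δ  : 3  3  3
  Δ^2: 0  0
  Δ^3: 0
The first differences are constant (3) and nonzero, while all higher differences vanish, so the minimal degree is 1.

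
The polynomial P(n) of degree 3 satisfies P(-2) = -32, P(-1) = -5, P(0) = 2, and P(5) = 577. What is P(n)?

Write P(n) = an^3 + bn^2 + cn + d. Substituting each data point gives a linear system:
  -8a + 4b - 2c + d = -32
  -a + b - c + d = -5
  d = 2
  125a + 25b + 5c + d = 577
Solving the system yields a = 4, b = 2, c = 5, d = 2.
So P(n) = 4n^3 + 2n^2 + 5n + 2.
Check: P(5) = 577. ✓

P(n) = 4n^3 + 2n^2 + 5n + 2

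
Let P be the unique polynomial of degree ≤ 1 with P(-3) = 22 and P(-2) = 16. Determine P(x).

P(x) = -6x + 4

Using the Lagrange interpolation formula with nodes -3, -2:
  L_0(x) = (x + 2) / -1
  L_1(x) = (x + 3) / 1
Then P(x) = 22·L_0(x) + 16·L_1(x).
Expanding and collecting terms gives P(x) = -6x + 4.
Check: P(-3) = 22. ✓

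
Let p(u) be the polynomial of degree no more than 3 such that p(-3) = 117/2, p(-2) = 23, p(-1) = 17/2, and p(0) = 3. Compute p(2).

-29

Forward differences of the values at u = -3, -2, -1, 0:
  p  : 117/2  23  17/2  3
  Δ  : -71/2  -29/2  -11/2
  Δ^2: 21  9
  Δ^3: -12
The third differences are constant, confirming degree 3.
Interpolating (Newton forward form) and evaluating at u = 2 gives p(2) = -29.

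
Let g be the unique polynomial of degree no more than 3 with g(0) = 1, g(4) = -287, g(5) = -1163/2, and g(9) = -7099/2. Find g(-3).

245/2

Using the Lagrange interpolation formula with nodes 0, 4, 5, 9:
  L_0(x) = (x - 4)(x - 5)(x - 9) / -180
  L_1(x) = x(x - 5)(x - 9) / 20
  L_2(x) = x(x - 4)(x - 9) / -20
  L_3(x) = x(x - 4)(x - 5) / 180
Then g(x) = 1·L_0(x) - 287·L_1(x) - 1163/2·L_2(x) - 7099/2·L_3(x).
Expanding and collecting terms gives g(x) = -5x^3 + (1/2)x^2 + 6x + 1.
Evaluating at x = -3: g(-3) = 245/2.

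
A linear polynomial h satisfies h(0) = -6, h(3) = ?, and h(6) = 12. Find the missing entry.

3

The 2 known points determine the degree-1 polynomial uniquely.
Write h(x) = ax + b. Substituting each data point gives a linear system:
  b = -6
  6a + b = 12
Solving the system yields a = 3, b = -6.
So h(x) = 3x - 6.
Then h(3) = 3.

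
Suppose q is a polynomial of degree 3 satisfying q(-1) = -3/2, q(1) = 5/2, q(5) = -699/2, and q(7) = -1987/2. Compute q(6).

Write q(t) = at^3 + bt^2 + ct + d. Substituting each data point gives a linear system:
  -a + b - c + d = -3/2
  a + b + c + d = 5/2
  125a + 25b + 5c + d = -699/2
  343a + 49b + 7c + d = -1987/2
Solving the system yields a = -3, b = 0, c = 5, d = 1/2.
So q(t) = -3t^3 + 5t + 1/2.
Then q(6) = -1235/2.

-1235/2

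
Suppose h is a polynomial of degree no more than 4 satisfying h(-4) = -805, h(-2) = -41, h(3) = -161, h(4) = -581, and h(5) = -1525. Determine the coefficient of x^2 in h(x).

Write h(x) = ax^4 + bx^3 + cx^2 + dx + e. Substituting each data point gives a linear system:
  256a - 64b + 16c - 4d + e = -805
  16a - 8b + 4c - 2d + e = -41
  81a + 27b + 9c + 3d + e = -161
  256a + 64b + 16c + 4d + e = -581
  625a + 125b + 25c + 5d + e = -1525
Solving the system yields a = -3, b = 2, c = 5, d = -4, e = -5.
So h(x) = -3x⁴ + 2x³ + 5x² - 4x - 5.
The coefficient of x^2 is 5.

5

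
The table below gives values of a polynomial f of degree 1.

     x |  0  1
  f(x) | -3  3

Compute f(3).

Write f(x) = ax + b. Substituting each data point gives a linear system:
  b = -3
  a + b = 3
Solving the system yields a = 6, b = -3.
So f(x) = 6x - 3.
Then f(3) = 15.

15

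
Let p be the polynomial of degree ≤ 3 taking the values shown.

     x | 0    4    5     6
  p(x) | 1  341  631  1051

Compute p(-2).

Write p(x) = ax^3 + bx^2 + cx + d. Substituting each data point gives a linear system:
  d = 1
  64a + 16b + 4c + d = 341
  125a + 25b + 5c + d = 631
  216a + 36b + 6c + d = 1051
Solving the system yields a = 4, b = 5, c = 1, d = 1.
So p(x) = 4x^3 + 5x^2 + x + 1.
Then p(-2) = -13.

-13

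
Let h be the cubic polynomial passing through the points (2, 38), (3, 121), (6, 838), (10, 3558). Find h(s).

h(s) = 3s^3 + 6s^2 - 4s - 2

Using the Lagrange interpolation formula with nodes 2, 3, 6, 10:
  L_0(s) = (s - 3)(s - 6)(s - 10) / -32
  L_1(s) = (s - 2)(s - 6)(s - 10) / 21
  L_2(s) = (s - 2)(s - 3)(s - 10) / -48
  L_3(s) = (s - 2)(s - 3)(s - 6) / 224
Then h(s) = 38·L_0(s) + 121·L_1(s) + 838·L_2(s) + 3558·L_3(s).
Expanding and collecting terms gives h(s) = 3s³ + 6s² - 4s - 2.
Check: h(2) = 38. ✓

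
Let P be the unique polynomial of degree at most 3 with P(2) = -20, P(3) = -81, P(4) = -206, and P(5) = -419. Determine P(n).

P(n) = -4n^3 + 4n^2 - 5n + 6

Write P(n) = an^3 + bn^2 + cn + d. Substituting each data point gives a linear system:
  8a + 4b + 2c + d = -20
  27a + 9b + 3c + d = -81
  64a + 16b + 4c + d = -206
  125a + 25b + 5c + d = -419
Solving the system yields a = -4, b = 4, c = -5, d = 6.
So P(n) = -4n³ + 4n² - 5n + 6.
Check: P(2) = -20. ✓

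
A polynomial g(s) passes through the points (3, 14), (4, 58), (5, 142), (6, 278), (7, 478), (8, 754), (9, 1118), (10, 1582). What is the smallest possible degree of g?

3

Forward differences of the values at s = 3, 4, 5, 6, 7, 8, 9, 10:
  g  : 14  58  142  278  478  754  1118  1582
  Δ  : 44  84  136  200  276  364  464
  Δ^2: 40  52  64  76  88  100
  Δ^3: 12  12  12  12  12
  Δ^4: 0  0  0  0
  Δ^5: 0  0  0
  Δ^6: 0  0
  Δ^7: 0
The third differences are constant (12) and nonzero, while all higher differences vanish, so the minimal degree is 3.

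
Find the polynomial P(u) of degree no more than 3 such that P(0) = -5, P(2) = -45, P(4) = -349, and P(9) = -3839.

Using the Lagrange interpolation formula with nodes 0, 2, 4, 9:
  L_0(u) = (u - 2)(u - 4)(u - 9) / -72
  L_1(u) = u(u - 4)(u - 9) / 28
  L_2(u) = u(u - 2)(u - 9) / -40
  L_3(u) = u(u - 2)(u - 4) / 315
Then P(u) = -5·L_0(u) - 45·L_1(u) - 349·L_2(u) - 3839·L_3(u).
Expanding and collecting terms gives P(u) = -5u^3 - 3u^2 + 6u - 5.
Check: P(0) = -5. ✓

P(u) = -5u^3 - 3u^2 + 6u - 5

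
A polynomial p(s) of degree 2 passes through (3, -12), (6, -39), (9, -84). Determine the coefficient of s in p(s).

Write p(s) = as^2 + bs + c. Substituting each data point gives a linear system:
  9a + 3b + c = -12
  36a + 6b + c = -39
  81a + 9b + c = -84
Solving the system yields a = -1, b = 0, c = -3.
So p(s) = -s² - 3.
The coefficient of s is 0.

0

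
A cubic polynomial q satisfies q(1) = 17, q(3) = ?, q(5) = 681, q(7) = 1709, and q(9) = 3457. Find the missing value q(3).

181

On equispaced nodes a degree-3 polynomial has vanishing fourth forward difference, so
  q(1) - 4·q(3) + 6·q(5) - 4·q(7) + q(9) = 0.
Substituting the known values and solving for q(3):
  -4·q(3) = -724
  q(3) = 181.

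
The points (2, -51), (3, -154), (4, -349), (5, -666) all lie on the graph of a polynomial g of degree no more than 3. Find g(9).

Using the Lagrange interpolation formula with nodes 2, 3, 4, 5:
  L_0(t) = (t - 3)(t - 4)(t - 5) / -6
  L_1(t) = (t - 2)(t - 4)(t - 5) / 2
  L_2(t) = (t - 2)(t - 3)(t - 5) / -2
  L_3(t) = (t - 2)(t - 3)(t - 4) / 6
Then g(t) = -51·L_0(t) - 154·L_1(t) - 349·L_2(t) - 666·L_3(t).
Expanding and collecting terms gives g(t) = -5t³ - t² - 3t - 1.
Evaluating at t = 9: g(9) = -3754.

-3754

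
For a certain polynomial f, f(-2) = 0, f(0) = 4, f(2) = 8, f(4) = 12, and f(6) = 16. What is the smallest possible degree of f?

1

Forward differences of the values at u = -2, 0, 2, 4, 6:
  f  : 0  4  8  12  16
  Δ  : 4  4  4  4
  Δ^2: 0  0  0
  Δ^3: 0  0
  Δ^4: 0
The first differences are constant (4) and nonzero, while all higher differences vanish, so the minimal degree is 1.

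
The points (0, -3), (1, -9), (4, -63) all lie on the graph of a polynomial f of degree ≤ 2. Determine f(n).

Write f(n) = an^2 + bn + c. Substituting each data point gives a linear system:
  c = -3
  a + b + c = -9
  16a + 4b + c = -63
Solving the system yields a = -3, b = -3, c = -3.
So f(n) = -3n^2 - 3n - 3.
Check: f(0) = -3. ✓

f(n) = -3n^2 - 3n - 3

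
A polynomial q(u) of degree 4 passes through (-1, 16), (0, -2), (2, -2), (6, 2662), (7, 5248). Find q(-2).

118

Using the Lagrange interpolation formula with nodes -1, 0, 2, 6, 7:
  L_0(u) = u(u - 2)(u - 6)(u - 7) / 168
  L_1(u) = (u + 1)(u - 2)(u - 6)(u - 7) / -84
  L_2(u) = (u + 1)u(u - 6)(u - 7) / 120
  L_3(u) = (u + 1)u(u - 2)(u - 7) / -168
  L_4(u) = (u + 1)u(u - 2)(u - 6) / 280
Then q(u) = 16·L_0(u) - 2·L_1(u) - 2·L_2(u) + 2662·L_3(u) + 5248·L_4(u).
Expanding and collecting terms gives q(u) = 3u⁴ - 6u³ + 3u² - 6u - 2.
Evaluating at u = -2: q(-2) = 118.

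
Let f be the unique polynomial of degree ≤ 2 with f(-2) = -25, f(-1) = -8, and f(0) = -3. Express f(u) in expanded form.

Using the Lagrange interpolation formula with nodes -2, -1, 0:
  L_0(u) = (u + 1)u / 2
  L_1(u) = (u + 2)u / -1
  L_2(u) = (u + 2)(u + 1) / 2
Then f(u) = -25·L_0(u) - 8·L_1(u) - 3·L_2(u).
Expanding and collecting terms gives f(u) = -6u^2 - u - 3.
Check: f(-1) = -8. ✓

f(u) = -6u^2 - u - 3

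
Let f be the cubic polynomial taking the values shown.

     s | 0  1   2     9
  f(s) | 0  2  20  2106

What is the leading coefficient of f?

3

Write f(s) = as^3 + bs^2 + cs + d. Substituting each data point gives a linear system:
  d = 0
  a + b + c + d = 2
  8a + 4b + 2c + d = 20
  729a + 81b + 9c + d = 2106
Solving the system yields a = 3, b = -1, c = 0, d = 0.
So f(s) = 3s^3 - s^2.
The leading coefficient is 3.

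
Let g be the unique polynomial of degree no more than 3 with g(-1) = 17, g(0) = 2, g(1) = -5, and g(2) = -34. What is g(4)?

Forward differences of the values at n = -1, 0, 1, 2:
  g  : 17  2  -5  -34
  Δ  : -15  -7  -29
  Δ^2: 8  -22
  Δ^3: -30
The third differences are constant, confirming degree 3.
Interpolating (Newton forward form) and evaluating at n = 4 gives g(4) = -278.

-278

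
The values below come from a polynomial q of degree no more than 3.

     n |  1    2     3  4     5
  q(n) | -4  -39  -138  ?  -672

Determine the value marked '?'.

On equispaced nodes a degree-3 polynomial has vanishing fourth forward difference, so
  q(1) - 4·q(2) + 6·q(3) - 4·q(4) + q(5) = 0.
Substituting the known values and solving for q(4):
  -4·q(4) = 1348
  q(4) = -337.

-337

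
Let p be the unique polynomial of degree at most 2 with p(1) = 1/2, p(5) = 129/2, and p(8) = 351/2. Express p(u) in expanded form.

p(u) = 3u^2 - 2u - 1/2

Write p(u) = au^2 + bu + c. Substituting each data point gives a linear system:
  a + b + c = 1/2
  25a + 5b + c = 129/2
  64a + 8b + c = 351/2
Solving the system yields a = 3, b = -2, c = -1/2.
So p(u) = 3u^2 - 2u - 1/2.
Check: p(5) = 129/2. ✓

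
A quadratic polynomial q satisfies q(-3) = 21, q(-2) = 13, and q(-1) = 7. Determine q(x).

Write q(x) = ax^2 + bx + c. Substituting each data point gives a linear system:
  9a - 3b + c = 21
  4a - 2b + c = 13
  a - b + c = 7
Solving the system yields a = 1, b = -3, c = 3.
So q(x) = x^2 - 3x + 3.
Check: q(-2) = 13. ✓

q(x) = x^2 - 3x + 3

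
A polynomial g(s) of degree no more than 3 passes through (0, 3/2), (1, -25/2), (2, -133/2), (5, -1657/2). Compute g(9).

-9177/2

Write g(s) = as^3 + bs^2 + cs + d. Substituting each data point gives a linear system:
  d = 3/2
  a + b + c + d = -25/2
  8a + 4b + 2c + d = -133/2
  125a + 25b + 5c + d = -1657/2
Solving the system yields a = -6, b = -2, c = -6, d = 3/2.
So g(s) = -6s³ - 2s² - 6s + 3/2.
Then g(9) = -9177/2.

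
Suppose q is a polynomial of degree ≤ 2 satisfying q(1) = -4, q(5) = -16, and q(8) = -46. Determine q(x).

Using the Lagrange interpolation formula with nodes 1, 5, 8:
  L_0(x) = (x - 5)(x - 8) / 28
  L_1(x) = (x - 1)(x - 8) / -12
  L_2(x) = (x - 1)(x - 5) / 21
Then q(x) = -4·L_0(x) - 16·L_1(x) - 46·L_2(x).
Expanding and collecting terms gives q(x) = -x^2 + 3x - 6.
Check: q(5) = -16. ✓

q(x) = -x^2 + 3x - 6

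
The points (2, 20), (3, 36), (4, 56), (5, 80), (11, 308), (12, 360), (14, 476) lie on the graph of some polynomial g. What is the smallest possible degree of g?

2

Divided differences on the nodes 2, 3, 4, 5, 11, 12, 14:
  order 0: 20  36  56  80  308  360  476
  order 1: 16  20  24  38  52  58
  order 2: 2  2  2  2  2
  order 3: 0  0  0  0
  order 4: 0  0  0
  order 5: 0  0
  order 6: 0
The order-2 divided differences are all 2 (nonzero) and every higher order vanishes, so the data lies on a polynomial of degree exactly 2.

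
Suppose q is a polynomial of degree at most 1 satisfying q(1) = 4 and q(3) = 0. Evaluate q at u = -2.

10

Write q(u) = au + b. Substituting each data point gives a linear system:
  a + b = 4
  3a + b = 0
Solving the system yields a = -2, b = 6.
So q(u) = -2u + 6.
Then q(-2) = 10.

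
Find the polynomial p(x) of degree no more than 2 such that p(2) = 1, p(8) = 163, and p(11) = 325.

p(x) = 3x^2 - 3x - 5

Write p(x) = ax^2 + bx + c. Substituting each data point gives a linear system:
  4a + 2b + c = 1
  64a + 8b + c = 163
  121a + 11b + c = 325
Solving the system yields a = 3, b = -3, c = -5.
So p(x) = 3x^2 - 3x - 5.
Check: p(8) = 163. ✓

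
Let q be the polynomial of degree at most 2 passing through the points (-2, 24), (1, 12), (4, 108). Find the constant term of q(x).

Write q(x) = ax^2 + bx + c. Substituting each data point gives a linear system:
  4a - 2b + c = 24
  a + b + c = 12
  16a + 4b + c = 108
Solving the system yields a = 6, b = 2, c = 4.
So q(x) = 6x^2 + 2x + 4.
The constant term is 4.

4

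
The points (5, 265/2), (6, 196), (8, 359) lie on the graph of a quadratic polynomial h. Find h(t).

Using the Lagrange interpolation formula with nodes 5, 6, 8:
  L_0(t) = (t - 6)(t - 8) / 3
  L_1(t) = (t - 5)(t - 8) / -2
  L_2(t) = (t - 5)(t - 6) / 6
Then h(t) = 265/2·L_0(t) + 196·L_1(t) + 359·L_2(t).
Expanding and collecting terms gives h(t) = 6t^2 - (5/2)t - 5.
Check: h(6) = 196. ✓

h(t) = 6t^2 - (5/2)t - 5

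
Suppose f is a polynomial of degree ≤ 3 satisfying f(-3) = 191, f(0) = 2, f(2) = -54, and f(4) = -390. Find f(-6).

1370

Write f(t) = at^3 + bt^2 + ct + d. Substituting each data point gives a linear system:
  -27a + 9b - 3c + d = 191
  d = 2
  8a + 4b + 2c + d = -54
  64a + 16b + 4c + d = -390
Solving the system yields a = -6, b = 1, c = -6, d = 2.
So f(t) = -6t^3 + t^2 - 6t + 2.
Then f(-6) = 1370.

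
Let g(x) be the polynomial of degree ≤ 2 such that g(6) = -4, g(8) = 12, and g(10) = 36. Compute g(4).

-12

Using the Lagrange interpolation formula with nodes 6, 8, 10:
  L_0(x) = (x - 8)(x - 10) / 8
  L_1(x) = (x - 6)(x - 10) / -4
  L_2(x) = (x - 6)(x - 8) / 8
Then g(x) = -4·L_0(x) + 12·L_1(x) + 36·L_2(x).
Expanding and collecting terms gives g(x) = x² - 6x - 4.
Evaluating at x = 4: g(4) = -12.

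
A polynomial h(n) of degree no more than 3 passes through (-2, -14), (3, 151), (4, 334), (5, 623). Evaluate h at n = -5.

-377

Using the Lagrange interpolation formula with nodes -2, 3, 4, 5:
  L_0(n) = (n - 3)(n - 4)(n - 5) / -210
  L_1(n) = (n + 2)(n - 4)(n - 5) / 10
  L_2(n) = (n + 2)(n - 3)(n - 5) / -6
  L_3(n) = (n + 2)(n - 3)(n - 4) / 14
Then h(n) = -14·L_0(n) + 151·L_1(n) + 334·L_2(n) + 623·L_3(n).
Expanding and collecting terms gives h(n) = 4n^3 + 5n^2 - 2.
Evaluating at n = -5: h(-5) = -377.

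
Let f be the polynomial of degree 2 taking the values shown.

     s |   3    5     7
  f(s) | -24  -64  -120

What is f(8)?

-154

Write f(s) = as^2 + bs + c. Substituting each data point gives a linear system:
  9a + 3b + c = -24
  25a + 5b + c = -64
  49a + 7b + c = -120
Solving the system yields a = -2, b = -4, c = 6.
So f(s) = -2s^2 - 4s + 6.
Then f(8) = -154.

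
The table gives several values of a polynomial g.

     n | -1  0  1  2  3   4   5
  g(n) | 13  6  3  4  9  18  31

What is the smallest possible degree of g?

Forward differences of the values at n = -1, 0, 1, 2, 3, 4, 5:
  g  : 13  6  3  4  9  18  31
  Δ  : -7  -3  1  5  9  13
  Δ^2: 4  4  4  4  4
  Δ^3: 0  0  0  0
  Δ^4: 0  0  0
  Δ^5: 0  0
  Δ^6: 0
The second differences are constant (4) and nonzero, while all higher differences vanish, so the minimal degree is 2.

2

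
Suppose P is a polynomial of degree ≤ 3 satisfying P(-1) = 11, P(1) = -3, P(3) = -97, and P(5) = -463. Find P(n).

P(n) = -4n^3 + 2n^2 - 3n + 2

Write P(n) = an^3 + bn^2 + cn + d. Substituting each data point gives a linear system:
  -a + b - c + d = 11
  a + b + c + d = -3
  27a + 9b + 3c + d = -97
  125a + 25b + 5c + d = -463
Solving the system yields a = -4, b = 2, c = -3, d = 2.
So P(n) = -4n^3 + 2n^2 - 3n + 2.
Check: P(-1) = 11. ✓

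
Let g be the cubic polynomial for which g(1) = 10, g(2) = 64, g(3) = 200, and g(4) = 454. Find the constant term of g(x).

Write g(x) = ax^3 + bx^2 + cx + d. Substituting each data point gives a linear system:
  a + b + c + d = 10
  8a + 4b + 2c + d = 64
  27a + 9b + 3c + d = 200
  64a + 16b + 4c + d = 454
Solving the system yields a = 6, b = 5, c = -3, d = 2.
So g(x) = 6x^3 + 5x^2 - 3x + 2.
The constant term is 2.

2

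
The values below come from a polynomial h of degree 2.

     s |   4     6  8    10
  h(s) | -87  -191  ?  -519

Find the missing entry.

-335

The 3 known points determine the degree-2 polynomial uniquely.
Write h(s) = as^2 + bs + c. Substituting each data point gives a linear system:
  16a + 4b + c = -87
  36a + 6b + c = -191
  100a + 10b + c = -519
Solving the system yields a = -5, b = -2, c = 1.
So h(s) = -5s² - 2s + 1.
Then h(8) = -335.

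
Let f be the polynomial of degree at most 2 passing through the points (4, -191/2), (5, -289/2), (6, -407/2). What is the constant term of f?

Write f(u) = au^2 + bu + c. Substituting each data point gives a linear system:
  16a + 4b + c = -191/2
  25a + 5b + c = -289/2
  36a + 6b + c = -407/2
Solving the system yields a = -5, b = -4, c = 1/2.
So f(u) = -5u^2 - 4u + 1/2.
The constant term is 1/2.

1/2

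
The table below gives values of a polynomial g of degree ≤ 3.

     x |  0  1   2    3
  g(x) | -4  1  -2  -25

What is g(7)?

-557

Forward differences of the values at x = 0, 1, 2, 3:
  g  : -4  1  -2  -25
  Δ  : 5  -3  -23
  Δ^2: -8  -20
  Δ^3: -12
The third differences are constant, confirming degree 3.
Interpolating (Newton forward form) and evaluating at x = 7 gives g(7) = -557.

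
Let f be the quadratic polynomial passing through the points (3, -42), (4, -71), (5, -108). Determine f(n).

f(n) = -4n^2 - n - 3

Using the Lagrange interpolation formula with nodes 3, 4, 5:
  L_0(n) = (n - 4)(n - 5) / 2
  L_1(n) = (n - 3)(n - 5) / -1
  L_2(n) = (n - 3)(n - 4) / 2
Then f(n) = -42·L_0(n) - 71·L_1(n) - 108·L_2(n).
Expanding and collecting terms gives f(n) = -4n² - n - 3.
Check: f(4) = -71. ✓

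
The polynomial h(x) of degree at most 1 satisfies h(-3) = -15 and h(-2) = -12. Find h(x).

h(x) = 3x - 6

Write h(x) = ax + b. Substituting each data point gives a linear system:
  -3a + b = -15
  -2a + b = -12
Solving the system yields a = 3, b = -6.
So h(x) = 3x - 6.
Check: h(-2) = -12. ✓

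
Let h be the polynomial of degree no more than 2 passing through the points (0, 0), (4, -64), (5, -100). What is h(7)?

Using the Lagrange interpolation formula with nodes 0, 4, 5:
  L_0(s) = (s - 4)(s - 5) / 20
  L_1(s) = s(s - 5) / -4
  L_2(s) = s(s - 4) / 5
Then h(s) = 0·L_0(s) - 64·L_1(s) - 100·L_2(s).
Expanding and collecting terms gives h(s) = -4s^2.
Evaluating at s = 7: h(7) = -196.

-196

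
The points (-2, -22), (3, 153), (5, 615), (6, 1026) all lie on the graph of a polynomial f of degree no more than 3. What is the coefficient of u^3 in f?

4

Write f(u) = au^3 + bu^2 + cu + d. Substituting each data point gives a linear system:
  -8a + 4b - 2c + d = -22
  27a + 9b + 3c + d = 153
  125a + 25b + 5c + d = 615
  216a + 36b + 6c + d = 1026
Solving the system yields a = 4, b = 4, c = 3, d = 0.
So f(u) = 4u³ + 4u² + 3u.
The leading coefficient is 4.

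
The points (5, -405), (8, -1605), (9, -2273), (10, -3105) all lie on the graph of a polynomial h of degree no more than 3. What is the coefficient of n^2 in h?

-1

Write h(n) = an^3 + bn^2 + cn + d. Substituting each data point gives a linear system:
  125a + 25b + 5c + d = -405
  512a + 64b + 8c + d = -1605
  729a + 81b + 9c + d = -2273
  1000a + 100b + 10c + d = -3105
Solving the system yields a = -3, b = -1, c = 0, d = -5.
So h(n) = -3n^3 - n^2 - 5.
The coefficient of n^2 is -1.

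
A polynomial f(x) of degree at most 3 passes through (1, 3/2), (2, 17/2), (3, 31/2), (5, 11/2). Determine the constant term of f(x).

1/2

Write f(x) = ax^3 + bx^2 + cx + d. Substituting each data point gives a linear system:
  a + b + c + d = 3/2
  8a + 4b + 2c + d = 17/2
  27a + 9b + 3c + d = 31/2
  125a + 25b + 5c + d = 11/2
Solving the system yields a = -1, b = 6, c = -4, d = 1/2.
So f(x) = -x^3 + 6x^2 - 4x + 1/2.
The constant term is 1/2.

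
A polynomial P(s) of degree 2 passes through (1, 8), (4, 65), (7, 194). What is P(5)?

100

Write P(s) = as^2 + bs + c. Substituting each data point gives a linear system:
  a + b + c = 8
  16a + 4b + c = 65
  49a + 7b + c = 194
Solving the system yields a = 4, b = -1, c = 5.
So P(s) = 4s^2 - s + 5.
Then P(5) = 100.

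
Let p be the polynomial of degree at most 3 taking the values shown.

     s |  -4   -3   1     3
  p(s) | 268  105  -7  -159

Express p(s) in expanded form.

p(s) = -5s^3 - 3s^2 + s

Write p(s) = as^3 + bs^2 + cs + d. Substituting each data point gives a linear system:
  -64a + 16b - 4c + d = 268
  -27a + 9b - 3c + d = 105
  a + b + c + d = -7
  27a + 9b + 3c + d = -159
Solving the system yields a = -5, b = -3, c = 1, d = 0.
So p(s) = -5s^3 - 3s^2 + s.
Check: p(1) = -7. ✓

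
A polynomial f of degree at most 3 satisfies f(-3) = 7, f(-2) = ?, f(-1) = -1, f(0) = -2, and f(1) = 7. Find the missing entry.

On equispaced nodes a degree-3 polynomial has vanishing fourth forward difference, so
  f(-3) - 4·f(-2) + 6·f(-1) - 4·f(0) + f(1) = 0.
Substituting the known values and solving for f(-2):
  -4·f(-2) = -16
  f(-2) = 4.

4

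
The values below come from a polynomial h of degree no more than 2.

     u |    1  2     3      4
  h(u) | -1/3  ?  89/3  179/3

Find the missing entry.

On equispaced nodes a degree-2 polynomial has vanishing third forward difference, so
  - h(1) + 3·h(2) - 3·h(3) + h(4) = 0.
Substituting the known values and solving for h(2):
  3·h(2) = 29
  h(2) = 29/3.

29/3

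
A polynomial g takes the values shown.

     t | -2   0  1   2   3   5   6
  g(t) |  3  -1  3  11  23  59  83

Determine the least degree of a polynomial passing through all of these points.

2

Divided differences on the nodes -2, 0, 1, 2, 3, 5, 6:
  order 0: 3  -1  3  11  23  59  83
  order 1: -2  4  8  12  18  24
  order 2: 2  2  2  2  2
  order 3: 0  0  0  0
  order 4: 0  0  0
  order 5: 0  0
  order 6: 0
The order-2 divided differences are all 2 (nonzero) and every higher order vanishes, so the data lies on a polynomial of degree exactly 2.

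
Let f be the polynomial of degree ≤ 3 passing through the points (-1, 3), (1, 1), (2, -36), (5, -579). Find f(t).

f(t) = -4t^3 - 4t^2 + 3t + 6

Write f(t) = at^3 + bt^2 + ct + d. Substituting each data point gives a linear system:
  -a + b - c + d = 3
  a + b + c + d = 1
  8a + 4b + 2c + d = -36
  125a + 25b + 5c + d = -579
Solving the system yields a = -4, b = -4, c = 3, d = 6.
So f(t) = -4t^3 - 4t^2 + 3t + 6.
Check: f(2) = -36. ✓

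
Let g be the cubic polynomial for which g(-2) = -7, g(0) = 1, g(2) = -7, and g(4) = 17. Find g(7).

Forward differences of the values at s = -2, 0, 2, 4:
  g  : -7  1  -7  17
  Δ  : 8  -8  24
  Δ^2: -16  32
  Δ^3: 48
The third differences are constant, confirming degree 3.
Interpolating (Newton forward form) and evaluating at s = 7 gives g(7) = 218.

218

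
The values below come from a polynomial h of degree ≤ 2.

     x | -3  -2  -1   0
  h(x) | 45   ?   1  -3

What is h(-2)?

17

On equispaced nodes a degree-2 polynomial has vanishing third forward difference, so
  - h(-3) + 3·h(-2) - 3·h(-1) + h(0) = 0.
Substituting the known values and solving for h(-2):
  3·h(-2) = 51
  h(-2) = 17.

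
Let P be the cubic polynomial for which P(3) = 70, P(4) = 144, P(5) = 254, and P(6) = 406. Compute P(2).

26

Forward differences of the values at u = 3, 4, 5, 6:
  P  : 70  144  254  406
  Δ  : 74  110  152
  Δ^2: 36  42
  Δ^3: 6
The third differences are constant, confirming degree 3.
Interpolating (Newton forward form) and evaluating at u = 2 gives P(2) = 26.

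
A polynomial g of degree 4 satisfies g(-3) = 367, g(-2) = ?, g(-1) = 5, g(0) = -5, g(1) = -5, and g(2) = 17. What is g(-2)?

On equispaced nodes a degree-4 polynomial has vanishing fifth forward difference, so
  - g(-3) + 5·g(-2) - 10·g(-1) + 10·g(0) - 5·g(1) + g(2) = 0.
Substituting the known values and solving for g(-2):
  5·g(-2) = 425
  g(-2) = 85.

85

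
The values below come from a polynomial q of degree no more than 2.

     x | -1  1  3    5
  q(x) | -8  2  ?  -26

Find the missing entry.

-4

On equispaced nodes a degree-2 polynomial has vanishing third forward difference, so
  - q(-1) + 3·q(1) - 3·q(3) + q(5) = 0.
Substituting the known values and solving for q(3):
  -3·q(3) = 12
  q(3) = -4.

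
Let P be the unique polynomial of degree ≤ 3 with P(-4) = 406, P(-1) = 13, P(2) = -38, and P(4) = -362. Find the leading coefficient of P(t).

-6

Write P(t) = at^3 + bt^2 + ct + d. Substituting each data point gives a linear system:
  -64a + 16b - 4c + d = 406
  -a + b - c + d = 13
  8a + 4b + 2c + d = -38
  64a + 16b + 4c + d = -362
Solving the system yields a = -6, b = 1, c = 0, d = 6.
So P(t) = -6t³ + t² + 6.
The leading coefficient is -6.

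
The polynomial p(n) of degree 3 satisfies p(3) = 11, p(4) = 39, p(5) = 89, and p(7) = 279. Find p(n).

Write p(n) = an^3 + bn^2 + cn + d. Substituting each data point gives a linear system:
  27a + 9b + 3c + d = 11
  64a + 16b + 4c + d = 39
  125a + 25b + 5c + d = 89
  343a + 49b + 7c + d = 279
Solving the system yields a = 1, b = -1, c = -2, d = -1.
So p(n) = n^3 - n^2 - 2n - 1.
Check: p(3) = 11. ✓

p(n) = n^3 - n^2 - 2n - 1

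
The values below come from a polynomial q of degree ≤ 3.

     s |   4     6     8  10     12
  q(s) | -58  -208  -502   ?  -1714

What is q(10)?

-988

On equispaced nodes a degree-3 polynomial has vanishing fourth forward difference, so
  q(4) - 4·q(6) + 6·q(8) - 4·q(10) + q(12) = 0.
Substituting the known values and solving for q(10):
  -4·q(10) = 3952
  q(10) = -988.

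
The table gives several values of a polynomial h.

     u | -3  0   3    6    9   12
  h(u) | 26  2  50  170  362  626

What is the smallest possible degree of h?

2

Forward differences of the values at u = -3, 0, 3, 6, 9, 12:
  h  : 26  2  50  170  362  626
  Δ  : -24  48  120  192  264
  Δ^2: 72  72  72  72
  Δ^3: 0  0  0
  Δ^4: 0  0
  Δ^5: 0
The second differences are constant (72) and nonzero, while all higher differences vanish, so the minimal degree is 2.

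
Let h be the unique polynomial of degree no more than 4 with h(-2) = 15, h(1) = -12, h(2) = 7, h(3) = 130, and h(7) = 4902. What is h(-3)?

112

Using the Lagrange interpolation formula with nodes -2, 1, 2, 3, 7:
  L_0(s) = (s - 1)(s - 2)(s - 3)(s - 7) / 540
  L_1(s) = (s + 2)(s - 2)(s - 3)(s - 7) / -36
  L_2(s) = (s + 2)(s - 1)(s - 3)(s - 7) / 20
  L_3(s) = (s + 2)(s - 1)(s - 2)(s - 7) / -40
  L_4(s) = (s + 2)(s - 1)(s - 2)(s - 3) / 1080
Then h(s) = 15·L_0(s) - 12·L_1(s) + 7·L_2(s) + 130·L_3(s) + 4902·L_4(s).
Expanding and collecting terms gives h(s) = 2s⁴ + s³ - 4s² - 6s - 5.
Evaluating at s = -3: h(-3) = 112.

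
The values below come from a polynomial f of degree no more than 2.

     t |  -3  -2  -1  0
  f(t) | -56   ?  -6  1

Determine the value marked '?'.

On equispaced nodes a degree-2 polynomial has vanishing third forward difference, so
  - f(-3) + 3·f(-2) - 3·f(-1) + f(0) = 0.
Substituting the known values and solving for f(-2):
  3·f(-2) = -75
  f(-2) = -25.

-25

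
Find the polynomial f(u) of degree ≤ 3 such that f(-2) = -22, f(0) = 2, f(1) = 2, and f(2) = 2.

Using the Lagrange interpolation formula with nodes -2, 0, 1, 2:
  L_0(u) = u(u - 1)(u - 2) / -24
  L_1(u) = (u + 2)(u - 1)(u - 2) / 4
  L_2(u) = (u + 2)u(u - 2) / -3
  L_3(u) = (u + 2)u(u - 1) / 8
Then f(u) = -22·L_0(u) + 2·L_1(u) + 2·L_2(u) + 2·L_3(u).
Expanding and collecting terms gives f(u) = u^3 - 3u^2 + 2u + 2.
Check: f(1) = 2. ✓

f(u) = u^3 - 3u^2 + 2u + 2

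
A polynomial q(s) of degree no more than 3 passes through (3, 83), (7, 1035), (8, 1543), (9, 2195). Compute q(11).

Using the Lagrange interpolation formula with nodes 3, 7, 8, 9:
  L_0(s) = (s - 7)(s - 8)(s - 9) / -120
  L_1(s) = (s - 3)(s - 8)(s - 9) / 8
  L_2(s) = (s - 3)(s - 7)(s - 9) / -5
  L_3(s) = (s - 3)(s - 7)(s - 8) / 12
Then q(s) = 83·L_0(s) + 1035·L_1(s) + 1543·L_2(s) + 2195·L_3(s).
Expanding and collecting terms gives q(s) = 3s^3 + s - 1.
Evaluating at s = 11: q(11) = 4003.

4003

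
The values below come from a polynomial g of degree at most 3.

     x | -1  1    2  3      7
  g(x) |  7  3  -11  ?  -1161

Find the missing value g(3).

-65

The 4 known points determine the degree-3 polynomial uniquely.
Write g(x) = ax^3 + bx^2 + cx + d. Substituting each data point gives a linear system:
  -a + b - c + d = 7
  a + b + c + d = 3
  8a + 4b + 2c + d = -11
  343a + 49b + 7c + d = -1161
Solving the system yields a = -4, b = 4, c = 2, d = 1.
So g(x) = -4x³ + 4x² + 2x + 1.
Then g(3) = -65.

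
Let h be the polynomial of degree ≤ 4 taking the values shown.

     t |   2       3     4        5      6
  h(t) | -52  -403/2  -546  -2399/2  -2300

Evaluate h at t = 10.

-14772

Using the Lagrange interpolation formula with nodes 2, 3, 4, 5, 6:
  L_0(t) = (t - 3)(t - 4)(t - 5)(t - 6) / 24
  L_1(t) = (t - 2)(t - 4)(t - 5)(t - 6) / -6
  L_2(t) = (t - 2)(t - 3)(t - 5)(t - 6) / 4
  L_3(t) = (t - 2)(t - 3)(t - 4)(t - 6) / -6
  L_4(t) = (t - 2)(t - 3)(t - 4)(t - 5) / 24
Then h(t) = -52·L_0(t) - 403/2·L_1(t) - 546·L_2(t) - 2399/2·L_3(t) - 2300·L_4(t).
Expanding and collecting terms gives h(t) = -t^4 - 5t^3 + (5/2)t^2 - 2t - 2.
Evaluating at t = 10: h(10) = -14772.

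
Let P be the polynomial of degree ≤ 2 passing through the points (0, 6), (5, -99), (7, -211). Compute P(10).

-454

Using the Lagrange interpolation formula with nodes 0, 5, 7:
  L_0(x) = (x - 5)(x - 7) / 35
  L_1(x) = x(x - 7) / -10
  L_2(x) = x(x - 5) / 14
Then P(x) = 6·L_0(x) - 99·L_1(x) - 211·L_2(x).
Expanding and collecting terms gives P(x) = -5x² + 4x + 6.
Evaluating at x = 10: P(10) = -454.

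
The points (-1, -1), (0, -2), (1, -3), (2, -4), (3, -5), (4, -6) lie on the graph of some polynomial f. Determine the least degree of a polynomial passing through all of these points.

Forward differences of the values at u = -1, 0, 1, 2, 3, 4:
  f  : -1  -2  -3  -4  -5  -6
  Δ  : -1  -1  -1  -1  -1
  Δ^2: 0  0  0  0
  Δ^3: 0  0  0
  Δ^4: 0  0
  Δ^5: 0
The first differences are constant (-1) and nonzero, while all higher differences vanish, so the minimal degree is 1.

1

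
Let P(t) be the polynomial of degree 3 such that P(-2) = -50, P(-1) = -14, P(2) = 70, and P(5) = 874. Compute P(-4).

-350

Using the Lagrange interpolation formula with nodes -2, -1, 2, 5:
  L_0(t) = (t + 1)(t - 2)(t - 5) / -28
  L_1(t) = (t + 2)(t - 2)(t - 5) / 18
  L_2(t) = (t + 2)(t + 1)(t - 5) / -36
  L_3(t) = (t + 2)(t + 1)(t - 2) / 126
Then P(t) = -50·L_0(t) - 14·L_1(t) + 70·L_2(t) + 874·L_3(t).
Expanding and collecting terms gives P(t) = 6t³ + 4t² + 6t - 6.
Evaluating at t = -4: P(-4) = -350.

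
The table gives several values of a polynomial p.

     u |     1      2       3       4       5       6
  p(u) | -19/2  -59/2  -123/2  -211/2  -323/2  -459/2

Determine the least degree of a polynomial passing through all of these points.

Forward differences of the values at u = 1, 2, 3, 4, 5, 6:
  p  : -19/2  -59/2  -123/2  -211/2  -323/2  -459/2
  Δ  : -20  -32  -44  -56  -68
  Δ^2: -12  -12  -12  -12
  Δ^3: 0  0  0
  Δ^4: 0  0
  Δ^5: 0
The second differences are constant (-12) and nonzero, while all higher differences vanish, so the minimal degree is 2.

2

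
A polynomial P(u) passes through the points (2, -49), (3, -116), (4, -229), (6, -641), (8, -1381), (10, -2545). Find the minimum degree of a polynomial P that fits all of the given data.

3

Divided differences on the nodes 2, 3, 4, 6, 8, 10:
  order 0: -49  -116  -229  -641  -1381  -2545
  order 1: -67  -113  -206  -370  -582
  order 2: -23  -31  -41  -53
  order 3: -2  -2  -2
  order 4: 0  0
  order 5: 0
The order-3 divided differences are all -2 (nonzero) and every higher order vanishes, so the data lies on a polynomial of degree exactly 3.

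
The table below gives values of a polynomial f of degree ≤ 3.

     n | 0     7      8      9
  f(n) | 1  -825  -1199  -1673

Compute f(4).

-183

Using the Lagrange interpolation formula with nodes 0, 7, 8, 9:
  L_0(n) = (n - 7)(n - 8)(n - 9) / -504
  L_1(n) = n(n - 8)(n - 9) / 14
  L_2(n) = n(n - 7)(n - 9) / -8
  L_3(n) = n(n - 7)(n - 8) / 18
Then f(n) = 1·L_0(n) - 825·L_1(n) - 1199·L_2(n) - 1673·L_3(n).
Expanding and collecting terms gives f(n) = -2n^3 - 2n^2 - 6n + 1.
Evaluating at n = 4: f(4) = -183.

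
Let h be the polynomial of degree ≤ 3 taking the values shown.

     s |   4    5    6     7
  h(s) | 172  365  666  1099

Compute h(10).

3430

Using the Lagrange interpolation formula with nodes 4, 5, 6, 7:
  L_0(s) = (s - 5)(s - 6)(s - 7) / -6
  L_1(s) = (s - 4)(s - 6)(s - 7) / 2
  L_2(s) = (s - 4)(s - 5)(s - 7) / -2
  L_3(s) = (s - 4)(s - 5)(s - 6) / 6
Then h(s) = 172·L_0(s) + 365·L_1(s) + 666·L_2(s) + 1099·L_3(s).
Expanding and collecting terms gives h(s) = 4s^3 - 6s^2 + 3s.
Evaluating at s = 10: h(10) = 3430.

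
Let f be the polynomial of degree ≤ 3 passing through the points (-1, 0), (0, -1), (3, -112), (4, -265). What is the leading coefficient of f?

-4

Write f(x) = ax^3 + bx^2 + cx + d. Substituting each data point gives a linear system:
  -a + b - c + d = 0
  d = -1
  27a + 9b + 3c + d = -112
  64a + 16b + 4c + d = -265
Solving the system yields a = -4, b = -1, c = 2, d = -1.
So f(x) = -4x³ - x² + 2x - 1.
The leading coefficient is -4.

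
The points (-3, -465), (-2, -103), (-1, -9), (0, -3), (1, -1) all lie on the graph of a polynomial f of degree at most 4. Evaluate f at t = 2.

Forward differences of the values at t = -3, -2, -1, 0, 1:
  f  : -465  -103  -9  -3  -1
  Δ  : 362  94  6  2
  Δ^2: -268  -88  -4
  Δ^3: 180  84
  Δ^4: -96
The fourth differences are constant, confirming degree 4.
Interpolating (Newton forward form) and evaluating at t = 2 gives f(2) = -15.

-15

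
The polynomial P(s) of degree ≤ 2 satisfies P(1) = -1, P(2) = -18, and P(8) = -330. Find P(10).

-514

Write P(s) = as^2 + bs + c. Substituting each data point gives a linear system:
  a + b + c = -1
  4a + 2b + c = -18
  64a + 8b + c = -330
Solving the system yields a = -5, b = -2, c = 6.
So P(s) = -5s^2 - 2s + 6.
Then P(10) = -514.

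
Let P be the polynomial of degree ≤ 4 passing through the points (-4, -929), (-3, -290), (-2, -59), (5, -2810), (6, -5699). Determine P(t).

Write P(t) = at^4 + bt^3 + ct^2 + dt + e. Substituting each data point gives a linear system:
  256a - 64b + 16c - 4d + e = -929
  81a - 27b + 9c - 3d + e = -290
  16a - 8b + 4c - 2d + e = -59
  625a + 125b + 25c + 5d + e = -2810
  1296a + 216b + 36c + 6d + e = -5699
Solving the system yields a = -4, b = -2, c = -2, d = -1, e = -5.
So P(t) = -4t⁴ - 2t³ - 2t² - t - 5.
Check: P(-4) = -929. ✓

P(t) = -4t^4 - 2t^3 - 2t^2 - t - 5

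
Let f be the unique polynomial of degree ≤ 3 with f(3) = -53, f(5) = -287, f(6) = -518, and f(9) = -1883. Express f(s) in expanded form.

Using the Lagrange interpolation formula with nodes 3, 5, 6, 9:
  L_0(s) = (s - 5)(s - 6)(s - 9) / -36
  L_1(s) = (s - 3)(s - 6)(s - 9) / 8
  L_2(s) = (s - 3)(s - 5)(s - 9) / -9
  L_3(s) = (s - 3)(s - 5)(s - 6) / 72
Then f(s) = -53·L_0(s) - 287·L_1(s) - 518·L_2(s) - 1883·L_3(s).
Expanding and collecting terms gives f(s) = -3s^3 + 4s^2 - 2s - 2.
Check: f(6) = -518. ✓

f(s) = -3s^3 + 4s^2 - 2s - 2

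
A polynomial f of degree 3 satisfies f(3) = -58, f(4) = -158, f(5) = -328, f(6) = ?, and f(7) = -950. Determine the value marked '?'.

On equispaced nodes a degree-3 polynomial has vanishing fourth forward difference, so
  f(3) - 4·f(4) + 6·f(5) - 4·f(6) + f(7) = 0.
Substituting the known values and solving for f(6):
  -4·f(6) = 2344
  f(6) = -586.

-586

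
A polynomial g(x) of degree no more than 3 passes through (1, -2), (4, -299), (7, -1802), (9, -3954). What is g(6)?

Write g(x) = ax^3 + bx^2 + cx + d. Substituting each data point gives a linear system:
  a + b + c + d = -2
  64a + 16b + 4c + d = -299
  343a + 49b + 7c + d = -1802
  729a + 81b + 9c + d = -3954
Solving the system yields a = -6, b = 5, c = 2, d = -3.
So g(x) = -6x³ + 5x² + 2x - 3.
Then g(6) = -1107.

-1107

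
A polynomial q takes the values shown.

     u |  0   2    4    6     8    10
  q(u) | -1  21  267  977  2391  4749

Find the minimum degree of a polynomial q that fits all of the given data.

Forward differences of the values at u = 0, 2, 4, 6, 8, 10:
  q  : -1  21  267  977  2391  4749
  Δ  : 22  246  710  1414  2358
  Δ^2: 224  464  704  944
  Δ^3: 240  240  240
  Δ^4: 0  0
  Δ^5: 0
The third differences are constant (240) and nonzero, while all higher differences vanish, so the minimal degree is 3.

3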